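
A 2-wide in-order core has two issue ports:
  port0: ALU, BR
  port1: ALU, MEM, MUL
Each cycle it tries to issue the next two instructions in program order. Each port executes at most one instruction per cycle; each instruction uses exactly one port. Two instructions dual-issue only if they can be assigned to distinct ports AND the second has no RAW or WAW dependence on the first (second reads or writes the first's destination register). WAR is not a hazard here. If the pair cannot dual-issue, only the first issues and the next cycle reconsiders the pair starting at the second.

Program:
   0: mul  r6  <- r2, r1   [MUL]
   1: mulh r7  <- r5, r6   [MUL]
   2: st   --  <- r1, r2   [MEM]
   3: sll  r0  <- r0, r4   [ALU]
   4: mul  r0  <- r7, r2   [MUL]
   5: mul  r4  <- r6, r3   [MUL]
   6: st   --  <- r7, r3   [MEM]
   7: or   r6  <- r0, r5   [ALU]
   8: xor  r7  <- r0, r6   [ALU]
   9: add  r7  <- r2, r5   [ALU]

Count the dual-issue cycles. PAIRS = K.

PAIRS = 2

#0 head=0: mul i0 no-port MUL/MUL
#1 head=1: mulh i1 no-port MUL/MEM
#2 head=2: st sll i2+i3 dual
#3 head=4: mul i4 no-port MUL/MUL
#4 head=5: mul i5 no-port MUL/MEM
#5 head=6: st or i6+i7 dual
#6 head=8: xor i8 WAW r7
#7 head=9: add i9 tail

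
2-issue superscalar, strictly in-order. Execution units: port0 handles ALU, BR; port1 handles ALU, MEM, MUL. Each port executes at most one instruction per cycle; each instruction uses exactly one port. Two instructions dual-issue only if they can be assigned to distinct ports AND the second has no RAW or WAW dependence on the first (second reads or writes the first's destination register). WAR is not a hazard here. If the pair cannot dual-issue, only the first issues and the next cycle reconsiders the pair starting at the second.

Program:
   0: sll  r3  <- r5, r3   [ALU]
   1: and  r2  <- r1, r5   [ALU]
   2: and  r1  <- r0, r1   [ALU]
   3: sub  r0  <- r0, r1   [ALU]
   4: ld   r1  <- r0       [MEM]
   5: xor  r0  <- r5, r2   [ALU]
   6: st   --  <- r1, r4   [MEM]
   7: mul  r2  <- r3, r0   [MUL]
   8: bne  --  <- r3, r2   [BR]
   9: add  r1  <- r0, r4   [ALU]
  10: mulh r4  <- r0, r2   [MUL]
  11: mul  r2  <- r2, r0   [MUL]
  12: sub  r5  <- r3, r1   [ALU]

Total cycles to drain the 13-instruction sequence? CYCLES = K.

CYCLES = 9

t=0 i0,i1:sll.ALU+and.ALU ; 2-wide
t=1 i2:and.ALU ; RAW r1
t=2 i3:sub.ALU ; RAW r0
t=3 i4,i5:ld.MEM+xor.ALU ; 2-wide
t=4 i6:st.MEM ; no-port MEM/MUL
t=5 i7:mul.MUL ; RAW r2
t=6 i8,i9:bne.BR+add.ALU ; 2-wide
t=7 i10:mulh.MUL ; no-port MUL/MUL
t=8 i11,i12:mul.MUL+sub.ALU ; 2-wide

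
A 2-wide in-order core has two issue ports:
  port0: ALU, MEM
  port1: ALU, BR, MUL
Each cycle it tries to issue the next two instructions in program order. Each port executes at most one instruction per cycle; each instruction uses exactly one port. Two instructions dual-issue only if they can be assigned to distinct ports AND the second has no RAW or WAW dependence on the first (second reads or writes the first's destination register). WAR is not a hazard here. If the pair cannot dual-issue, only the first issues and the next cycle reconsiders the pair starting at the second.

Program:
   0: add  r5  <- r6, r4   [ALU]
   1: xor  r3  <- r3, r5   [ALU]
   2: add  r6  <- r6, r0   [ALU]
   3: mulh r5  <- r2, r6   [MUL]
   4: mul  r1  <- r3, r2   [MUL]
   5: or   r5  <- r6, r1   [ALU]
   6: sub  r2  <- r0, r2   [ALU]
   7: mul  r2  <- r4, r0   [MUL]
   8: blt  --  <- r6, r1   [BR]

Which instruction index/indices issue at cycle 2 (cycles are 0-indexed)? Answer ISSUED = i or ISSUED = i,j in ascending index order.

t=0 i0:add ; RAW r5
t=1 i1&i2:xor/add ; 2-wide
t=2 i3:mulh ; no-port MUL/MUL
t=3 i4:mul ; RAW r1
t=4 i5&i6:or/sub ; 2-wide
t=5 i7:mul ; no-port MUL/BR
t=6 i8:blt ; tail

ISSUED = 3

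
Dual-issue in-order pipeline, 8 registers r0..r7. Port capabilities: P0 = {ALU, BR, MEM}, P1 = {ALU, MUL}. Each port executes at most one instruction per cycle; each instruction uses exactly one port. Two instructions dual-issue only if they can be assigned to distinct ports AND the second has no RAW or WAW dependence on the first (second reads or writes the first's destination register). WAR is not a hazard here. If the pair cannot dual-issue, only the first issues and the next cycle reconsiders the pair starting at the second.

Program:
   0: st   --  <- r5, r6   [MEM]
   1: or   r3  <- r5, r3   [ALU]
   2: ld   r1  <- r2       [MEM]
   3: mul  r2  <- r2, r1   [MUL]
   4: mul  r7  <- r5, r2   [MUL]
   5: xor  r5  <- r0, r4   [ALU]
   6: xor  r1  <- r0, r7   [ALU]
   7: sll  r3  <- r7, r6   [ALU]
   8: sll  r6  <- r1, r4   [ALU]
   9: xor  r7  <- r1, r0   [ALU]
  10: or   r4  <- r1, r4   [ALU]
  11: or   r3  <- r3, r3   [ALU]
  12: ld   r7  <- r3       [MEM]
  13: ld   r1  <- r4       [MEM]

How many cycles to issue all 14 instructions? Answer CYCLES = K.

0. st+or @i0,i1  | 2-wide
1. ld @i2  | RAW r1
2. mul @i3  | no-port MUL/MUL
3. mul+xor @i4,i5  | 2-wide
4. xor+sll @i6,i7  | 2-wide
5. sll+xor @i8,i9  | 2-wide
6. or+or @i10,i11  | 2-wide
7. ld @i12  | no-port MEM/MEM
8. ld @i13  | tail

CYCLES = 9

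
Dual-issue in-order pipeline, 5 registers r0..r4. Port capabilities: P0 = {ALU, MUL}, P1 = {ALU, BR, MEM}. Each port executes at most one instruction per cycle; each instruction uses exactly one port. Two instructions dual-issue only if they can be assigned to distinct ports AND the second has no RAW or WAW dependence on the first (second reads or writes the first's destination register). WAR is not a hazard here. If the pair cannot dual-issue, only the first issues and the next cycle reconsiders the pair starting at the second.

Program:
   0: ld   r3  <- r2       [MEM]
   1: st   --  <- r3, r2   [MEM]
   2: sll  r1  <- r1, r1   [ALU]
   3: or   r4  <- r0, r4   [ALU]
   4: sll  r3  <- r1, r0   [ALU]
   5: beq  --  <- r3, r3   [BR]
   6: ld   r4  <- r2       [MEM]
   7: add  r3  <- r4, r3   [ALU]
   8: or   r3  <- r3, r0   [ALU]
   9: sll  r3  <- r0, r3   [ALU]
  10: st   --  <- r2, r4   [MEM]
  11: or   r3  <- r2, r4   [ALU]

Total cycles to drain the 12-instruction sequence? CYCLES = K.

[0] i0  ld.MEM  -- no-port MEM/MEM
[1] i1+i2  st.MEM sll.ALU  -- dual
[2] i3+i4  or.ALU sll.ALU  -- dual
[3] i5  beq.BR  -- no-port BR/MEM
[4] i6  ld.MEM  -- RAW r4
[5] i7  add.ALU  -- RAW+WAW r3
[6] i8  or.ALU  -- RAW+WAW r3
[7] i9+i10  sll.ALU st.MEM  -- dual
[8] i11  or.ALU  -- tail

CYCLES = 9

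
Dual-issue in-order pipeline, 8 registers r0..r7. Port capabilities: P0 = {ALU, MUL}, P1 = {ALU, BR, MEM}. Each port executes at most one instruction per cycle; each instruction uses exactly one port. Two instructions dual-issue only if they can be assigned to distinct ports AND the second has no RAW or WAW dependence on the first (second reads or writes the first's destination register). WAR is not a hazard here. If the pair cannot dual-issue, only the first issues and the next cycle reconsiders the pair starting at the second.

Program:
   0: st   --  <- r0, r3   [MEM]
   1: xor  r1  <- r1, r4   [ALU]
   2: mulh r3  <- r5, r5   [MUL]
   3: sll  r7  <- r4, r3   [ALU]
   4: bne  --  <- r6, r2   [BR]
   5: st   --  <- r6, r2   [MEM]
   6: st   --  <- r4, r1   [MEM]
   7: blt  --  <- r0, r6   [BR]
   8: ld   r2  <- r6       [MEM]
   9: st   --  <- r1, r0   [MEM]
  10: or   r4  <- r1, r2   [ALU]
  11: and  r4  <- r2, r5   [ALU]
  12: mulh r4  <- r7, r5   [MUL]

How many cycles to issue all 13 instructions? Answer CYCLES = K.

t=0 i0+i1:st;xor ; 2-wide
t=1 i2:mulh ; RAW r3
t=2 i3+i4:sll;bne ; 2-wide
t=3 i5:st ; no-port MEM/MEM
t=4 i6:st ; no-port MEM/BR
t=5 i7:blt ; no-port BR/MEM
t=6 i8:ld ; no-port MEM/MEM
t=7 i9+i10:st;or ; 2-wide
t=8 i11:and ; WAW r4
t=9 i12:mulh ; tail

CYCLES = 10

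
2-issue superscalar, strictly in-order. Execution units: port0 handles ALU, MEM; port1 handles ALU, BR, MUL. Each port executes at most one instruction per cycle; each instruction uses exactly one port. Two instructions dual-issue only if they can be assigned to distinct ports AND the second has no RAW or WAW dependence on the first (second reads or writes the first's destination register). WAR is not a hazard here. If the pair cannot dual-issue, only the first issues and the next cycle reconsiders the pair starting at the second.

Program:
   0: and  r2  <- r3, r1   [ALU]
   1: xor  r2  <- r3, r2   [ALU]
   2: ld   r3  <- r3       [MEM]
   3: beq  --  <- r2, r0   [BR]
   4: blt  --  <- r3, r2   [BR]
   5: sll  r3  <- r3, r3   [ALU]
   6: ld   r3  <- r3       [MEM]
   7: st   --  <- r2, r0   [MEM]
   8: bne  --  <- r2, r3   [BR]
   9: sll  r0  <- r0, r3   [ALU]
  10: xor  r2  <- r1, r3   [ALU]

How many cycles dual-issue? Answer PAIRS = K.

t=0 i0:and ; RAW+WAW r2
t=1 i1&i2:xor;ld ; pair
t=2 i3:beq ; no-port BR/BR
t=3 i4&i5:blt;sll ; pair
t=4 i6:ld ; no-port MEM/MEM
t=5 i7&i8:st;bne ; pair
t=6 i9&i10:sll;xor ; pair

PAIRS = 4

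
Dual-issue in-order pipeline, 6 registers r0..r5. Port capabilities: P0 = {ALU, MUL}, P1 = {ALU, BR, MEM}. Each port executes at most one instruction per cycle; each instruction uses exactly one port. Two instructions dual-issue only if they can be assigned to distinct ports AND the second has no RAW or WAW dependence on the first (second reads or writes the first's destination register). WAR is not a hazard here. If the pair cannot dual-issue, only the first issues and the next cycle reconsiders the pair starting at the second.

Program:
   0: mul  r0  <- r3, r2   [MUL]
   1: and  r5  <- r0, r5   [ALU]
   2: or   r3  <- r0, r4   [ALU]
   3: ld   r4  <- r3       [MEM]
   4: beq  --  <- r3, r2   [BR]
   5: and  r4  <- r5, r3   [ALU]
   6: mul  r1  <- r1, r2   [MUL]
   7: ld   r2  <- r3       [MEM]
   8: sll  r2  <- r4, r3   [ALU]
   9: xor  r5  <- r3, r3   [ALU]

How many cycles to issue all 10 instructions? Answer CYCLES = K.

CYCLES = 6

[0] i0  mul.MUL  -- RAW r0
[1] i1&i2  and.ALU;or.ALU  -- dual
[2] i3  ld.MEM  -- no-port MEM/BR
[3] i4&i5  beq.BR;and.ALU  -- dual
[4] i6&i7  mul.MUL;ld.MEM  -- dual
[5] i8&i9  sll.ALU;xor.ALU  -- dual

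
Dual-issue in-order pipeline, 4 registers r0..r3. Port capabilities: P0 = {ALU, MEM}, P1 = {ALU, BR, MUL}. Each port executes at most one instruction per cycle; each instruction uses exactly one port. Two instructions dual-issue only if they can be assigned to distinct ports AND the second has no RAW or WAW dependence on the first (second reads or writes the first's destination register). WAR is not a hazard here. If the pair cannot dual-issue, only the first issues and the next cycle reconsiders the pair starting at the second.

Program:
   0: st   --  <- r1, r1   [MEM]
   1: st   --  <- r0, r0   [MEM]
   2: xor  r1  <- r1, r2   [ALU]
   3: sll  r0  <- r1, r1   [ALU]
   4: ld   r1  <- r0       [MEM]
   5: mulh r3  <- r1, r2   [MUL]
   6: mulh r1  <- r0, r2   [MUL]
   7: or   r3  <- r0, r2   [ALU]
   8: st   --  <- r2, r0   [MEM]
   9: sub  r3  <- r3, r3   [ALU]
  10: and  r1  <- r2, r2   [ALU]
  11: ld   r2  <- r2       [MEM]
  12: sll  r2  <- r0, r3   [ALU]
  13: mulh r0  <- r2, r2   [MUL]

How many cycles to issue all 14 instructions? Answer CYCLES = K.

[0] i0  st  -- no-port MEM/MEM
[1] i1&i2  st/xor  -- 2-wide
[2] i3  sll  -- RAW r0
[3] i4  ld  -- RAW r1
[4] i5  mulh  -- no-port MUL/MUL
[5] i6&i7  mulh/or  -- 2-wide
[6] i8&i9  st/sub  -- 2-wide
[7] i10&i11  and/ld  -- 2-wide
[8] i12  sll  -- RAW r2
[9] i13  mulh  -- tail

CYCLES = 10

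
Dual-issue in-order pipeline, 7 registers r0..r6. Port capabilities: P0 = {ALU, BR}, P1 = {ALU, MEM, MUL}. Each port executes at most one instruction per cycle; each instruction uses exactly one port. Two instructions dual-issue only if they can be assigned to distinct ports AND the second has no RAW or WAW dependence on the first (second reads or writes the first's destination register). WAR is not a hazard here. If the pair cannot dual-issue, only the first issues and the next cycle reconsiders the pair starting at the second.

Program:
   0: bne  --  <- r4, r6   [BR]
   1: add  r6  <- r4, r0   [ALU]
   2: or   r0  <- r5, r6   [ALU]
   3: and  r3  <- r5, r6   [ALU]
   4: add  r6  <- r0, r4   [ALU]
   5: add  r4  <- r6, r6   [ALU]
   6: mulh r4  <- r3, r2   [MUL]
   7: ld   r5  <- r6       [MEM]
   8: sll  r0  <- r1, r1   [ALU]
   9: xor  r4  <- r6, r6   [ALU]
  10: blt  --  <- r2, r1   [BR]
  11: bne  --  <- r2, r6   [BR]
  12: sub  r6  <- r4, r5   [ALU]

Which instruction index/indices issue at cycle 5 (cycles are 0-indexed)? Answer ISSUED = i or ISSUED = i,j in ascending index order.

c0: i0&i1 bne.BR;add.ALU  dual
c1: i2&i3 or.ALU;and.ALU  dual
c2: i4 add.ALU  RAW r6
c3: i5 add.ALU  WAW r4
c4: i6 mulh.MUL  no-port MUL/MEM
c5: i7&i8 ld.MEM;sll.ALU  dual
c6: i9&i10 xor.ALU;blt.BR  dual
c7: i11&i12 bne.BR;sub.ALU  dual

ISSUED = 7,8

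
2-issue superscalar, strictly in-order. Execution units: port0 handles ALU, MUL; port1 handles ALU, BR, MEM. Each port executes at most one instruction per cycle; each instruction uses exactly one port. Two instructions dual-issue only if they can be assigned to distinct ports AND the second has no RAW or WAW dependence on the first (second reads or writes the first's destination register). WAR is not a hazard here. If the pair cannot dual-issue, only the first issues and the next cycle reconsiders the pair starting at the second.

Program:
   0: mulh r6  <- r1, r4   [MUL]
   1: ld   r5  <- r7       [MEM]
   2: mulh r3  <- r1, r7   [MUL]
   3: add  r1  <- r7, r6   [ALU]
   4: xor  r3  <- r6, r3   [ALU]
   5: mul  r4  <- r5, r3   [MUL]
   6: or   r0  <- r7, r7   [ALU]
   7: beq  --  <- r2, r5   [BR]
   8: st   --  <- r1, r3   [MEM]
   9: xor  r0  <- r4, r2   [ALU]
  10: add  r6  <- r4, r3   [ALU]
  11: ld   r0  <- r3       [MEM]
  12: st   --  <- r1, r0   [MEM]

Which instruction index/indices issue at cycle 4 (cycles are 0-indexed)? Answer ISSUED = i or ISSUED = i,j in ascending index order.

c0: i0+i1 mulh/ld  dual
c1: i2+i3 mulh/add  dual
c2: i4 xor  RAW r3
c3: i5+i6 mul/or  dual
c4: i7 beq  no-port BR/MEM
c5: i8+i9 st/xor  dual
c6: i10+i11 add/ld  dual
c7: i12 st  tail

ISSUED = 7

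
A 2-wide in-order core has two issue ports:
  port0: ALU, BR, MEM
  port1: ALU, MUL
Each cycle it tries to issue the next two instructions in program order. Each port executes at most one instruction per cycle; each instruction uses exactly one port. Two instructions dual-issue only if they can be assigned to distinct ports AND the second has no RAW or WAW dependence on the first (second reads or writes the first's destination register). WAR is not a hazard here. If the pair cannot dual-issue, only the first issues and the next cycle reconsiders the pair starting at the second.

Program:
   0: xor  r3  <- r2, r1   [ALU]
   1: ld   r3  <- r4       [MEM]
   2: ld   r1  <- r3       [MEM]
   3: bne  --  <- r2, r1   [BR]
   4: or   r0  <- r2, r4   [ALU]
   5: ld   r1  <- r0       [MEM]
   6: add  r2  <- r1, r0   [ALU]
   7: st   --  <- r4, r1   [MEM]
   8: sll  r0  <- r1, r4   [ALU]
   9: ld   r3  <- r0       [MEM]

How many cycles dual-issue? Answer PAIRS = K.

PAIRS = 2

t=0 i0:xor.ALU ; WAW r3
t=1 i1:ld.MEM ; no-port MEM/MEM
t=2 i2:ld.MEM ; no-port MEM/BR
t=3 i3/i4:bne.BR or.ALU ; dual
t=4 i5:ld.MEM ; RAW r1
t=5 i6/i7:add.ALU st.MEM ; dual
t=6 i8:sll.ALU ; RAW r0
t=7 i9:ld.MEM ; tail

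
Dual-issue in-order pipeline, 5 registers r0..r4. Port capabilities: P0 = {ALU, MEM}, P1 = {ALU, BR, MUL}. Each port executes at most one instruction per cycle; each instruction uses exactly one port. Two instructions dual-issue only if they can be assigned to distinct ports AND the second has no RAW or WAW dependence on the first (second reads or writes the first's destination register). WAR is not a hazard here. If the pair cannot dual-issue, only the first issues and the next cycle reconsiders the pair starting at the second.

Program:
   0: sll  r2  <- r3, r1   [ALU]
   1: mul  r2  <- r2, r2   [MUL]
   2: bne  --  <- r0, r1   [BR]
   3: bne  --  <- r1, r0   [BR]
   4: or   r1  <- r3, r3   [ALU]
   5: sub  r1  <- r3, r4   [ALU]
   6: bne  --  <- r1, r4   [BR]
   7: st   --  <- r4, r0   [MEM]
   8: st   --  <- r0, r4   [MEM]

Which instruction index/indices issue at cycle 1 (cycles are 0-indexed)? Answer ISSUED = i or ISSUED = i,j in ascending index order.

ISSUED = 1

t=0 i0:sll.ALU ; RAW+WAW r2
t=1 i1:mul.MUL ; no-port MUL/BR
t=2 i2:bne.BR ; no-port BR/BR
t=3 i3&i4:bne.BR;or.ALU ; dual
t=4 i5:sub.ALU ; RAW r1
t=5 i6&i7:bne.BR;st.MEM ; dual
t=6 i8:st.MEM ; tail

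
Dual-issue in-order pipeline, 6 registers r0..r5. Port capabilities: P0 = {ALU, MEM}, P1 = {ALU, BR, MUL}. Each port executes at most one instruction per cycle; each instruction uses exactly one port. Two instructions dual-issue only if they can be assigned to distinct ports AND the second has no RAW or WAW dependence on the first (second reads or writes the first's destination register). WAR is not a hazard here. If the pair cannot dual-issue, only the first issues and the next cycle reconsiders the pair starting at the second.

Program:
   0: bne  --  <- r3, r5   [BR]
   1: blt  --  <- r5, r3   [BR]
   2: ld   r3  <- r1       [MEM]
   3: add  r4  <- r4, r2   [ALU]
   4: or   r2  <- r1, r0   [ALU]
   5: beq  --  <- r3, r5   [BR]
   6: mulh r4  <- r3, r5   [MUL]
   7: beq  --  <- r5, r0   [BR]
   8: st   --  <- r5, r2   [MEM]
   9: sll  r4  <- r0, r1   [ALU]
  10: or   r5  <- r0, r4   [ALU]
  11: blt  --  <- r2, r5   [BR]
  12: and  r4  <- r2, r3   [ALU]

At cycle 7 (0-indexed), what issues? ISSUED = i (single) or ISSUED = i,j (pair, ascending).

c0: i0 bne  no-port BR/BR
c1: i1+i2 blt;ld  pair
c2: i3+i4 add;or  pair
c3: i5 beq  no-port BR/MUL
c4: i6 mulh  no-port MUL/BR
c5: i7+i8 beq;st  pair
c6: i9 sll  RAW r4
c7: i10 or  RAW r5
c8: i11+i12 blt;and  pair

ISSUED = 10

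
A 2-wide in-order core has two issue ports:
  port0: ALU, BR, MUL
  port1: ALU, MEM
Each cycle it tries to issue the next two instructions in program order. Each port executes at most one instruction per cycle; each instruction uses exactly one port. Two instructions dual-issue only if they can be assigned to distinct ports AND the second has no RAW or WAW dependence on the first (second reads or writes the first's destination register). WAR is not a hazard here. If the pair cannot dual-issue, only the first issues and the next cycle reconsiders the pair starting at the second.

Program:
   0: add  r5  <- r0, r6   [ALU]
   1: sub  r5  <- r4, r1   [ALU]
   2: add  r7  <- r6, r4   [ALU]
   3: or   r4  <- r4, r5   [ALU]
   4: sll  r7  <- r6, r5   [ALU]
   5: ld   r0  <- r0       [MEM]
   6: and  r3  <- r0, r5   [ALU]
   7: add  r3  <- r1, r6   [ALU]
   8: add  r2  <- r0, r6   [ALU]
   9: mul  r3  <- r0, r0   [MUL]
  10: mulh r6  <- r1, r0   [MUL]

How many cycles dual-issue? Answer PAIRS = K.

PAIRS = 3

  cy0 -> i0 (add.ALU) WAW r5
  cy1 -> i1,i2 (sub.ALU;add.ALU) 2-wide
  cy2 -> i3,i4 (or.ALU;sll.ALU) 2-wide
  cy3 -> i5 (ld.MEM) RAW r0
  cy4 -> i6 (and.ALU) WAW r3
  cy5 -> i7,i8 (add.ALU;add.ALU) 2-wide
  cy6 -> i9 (mul.MUL) no-port MUL/MUL
  cy7 -> i10 (mulh.MUL) tail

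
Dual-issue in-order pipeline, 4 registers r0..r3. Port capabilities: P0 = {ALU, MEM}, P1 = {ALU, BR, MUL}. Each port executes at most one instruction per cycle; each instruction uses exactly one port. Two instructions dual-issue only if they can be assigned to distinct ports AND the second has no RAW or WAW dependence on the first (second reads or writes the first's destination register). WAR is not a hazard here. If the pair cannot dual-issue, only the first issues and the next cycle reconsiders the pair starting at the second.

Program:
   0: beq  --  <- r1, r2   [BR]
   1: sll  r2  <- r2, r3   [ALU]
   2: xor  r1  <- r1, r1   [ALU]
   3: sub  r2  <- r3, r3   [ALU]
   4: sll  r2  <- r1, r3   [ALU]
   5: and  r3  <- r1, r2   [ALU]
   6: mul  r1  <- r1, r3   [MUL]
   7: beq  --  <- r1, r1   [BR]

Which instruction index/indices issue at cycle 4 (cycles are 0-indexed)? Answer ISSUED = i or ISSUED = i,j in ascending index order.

  cy0 -> i0+i1 (beq sll) dual
  cy1 -> i2+i3 (xor sub) dual
  cy2 -> i4 (sll) RAW r2
  cy3 -> i5 (and) RAW r3
  cy4 -> i6 (mul) no-port MUL/BR
  cy5 -> i7 (beq) tail

ISSUED = 6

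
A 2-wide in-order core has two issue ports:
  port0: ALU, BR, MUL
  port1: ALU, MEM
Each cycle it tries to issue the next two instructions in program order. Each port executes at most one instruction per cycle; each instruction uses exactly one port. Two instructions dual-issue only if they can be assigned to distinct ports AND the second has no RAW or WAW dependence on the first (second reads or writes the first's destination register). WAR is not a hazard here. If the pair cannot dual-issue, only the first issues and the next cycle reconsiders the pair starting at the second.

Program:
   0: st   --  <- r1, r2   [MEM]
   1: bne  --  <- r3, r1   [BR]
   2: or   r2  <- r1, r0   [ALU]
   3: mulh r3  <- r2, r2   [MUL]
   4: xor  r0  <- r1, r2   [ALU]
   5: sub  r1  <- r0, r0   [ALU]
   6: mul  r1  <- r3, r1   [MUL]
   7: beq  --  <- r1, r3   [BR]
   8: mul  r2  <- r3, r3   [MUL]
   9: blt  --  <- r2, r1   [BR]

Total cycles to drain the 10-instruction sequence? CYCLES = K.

[0] i0,i1  st/bne  -- dual
[1] i2  or  -- RAW r2
[2] i3,i4  mulh/xor  -- dual
[3] i5  sub  -- RAW+WAW r1
[4] i6  mul  -- no-port MUL/BR
[5] i7  beq  -- no-port BR/MUL
[6] i8  mul  -- no-port MUL/BR
[7] i9  blt  -- tail

CYCLES = 8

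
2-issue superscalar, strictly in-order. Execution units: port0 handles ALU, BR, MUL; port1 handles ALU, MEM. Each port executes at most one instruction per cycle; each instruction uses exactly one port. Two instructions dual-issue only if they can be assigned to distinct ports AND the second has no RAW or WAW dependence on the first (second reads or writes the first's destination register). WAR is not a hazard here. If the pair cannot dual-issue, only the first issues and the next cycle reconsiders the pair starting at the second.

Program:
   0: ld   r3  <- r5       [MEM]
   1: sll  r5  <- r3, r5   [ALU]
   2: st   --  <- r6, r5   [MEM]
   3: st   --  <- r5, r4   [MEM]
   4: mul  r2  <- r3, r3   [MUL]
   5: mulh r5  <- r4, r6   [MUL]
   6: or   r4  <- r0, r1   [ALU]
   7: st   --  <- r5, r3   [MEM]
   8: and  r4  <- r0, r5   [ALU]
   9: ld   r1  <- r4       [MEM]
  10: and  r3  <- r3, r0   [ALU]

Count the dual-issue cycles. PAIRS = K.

PAIRS = 4

t=0 i0:ld ; RAW r3
t=1 i1:sll ; RAW r5
t=2 i2:st ; no-port MEM/MEM
t=3 i3,i4:st mul ; dual
t=4 i5,i6:mulh or ; dual
t=5 i7,i8:st and ; dual
t=6 i9,i10:ld and ; dual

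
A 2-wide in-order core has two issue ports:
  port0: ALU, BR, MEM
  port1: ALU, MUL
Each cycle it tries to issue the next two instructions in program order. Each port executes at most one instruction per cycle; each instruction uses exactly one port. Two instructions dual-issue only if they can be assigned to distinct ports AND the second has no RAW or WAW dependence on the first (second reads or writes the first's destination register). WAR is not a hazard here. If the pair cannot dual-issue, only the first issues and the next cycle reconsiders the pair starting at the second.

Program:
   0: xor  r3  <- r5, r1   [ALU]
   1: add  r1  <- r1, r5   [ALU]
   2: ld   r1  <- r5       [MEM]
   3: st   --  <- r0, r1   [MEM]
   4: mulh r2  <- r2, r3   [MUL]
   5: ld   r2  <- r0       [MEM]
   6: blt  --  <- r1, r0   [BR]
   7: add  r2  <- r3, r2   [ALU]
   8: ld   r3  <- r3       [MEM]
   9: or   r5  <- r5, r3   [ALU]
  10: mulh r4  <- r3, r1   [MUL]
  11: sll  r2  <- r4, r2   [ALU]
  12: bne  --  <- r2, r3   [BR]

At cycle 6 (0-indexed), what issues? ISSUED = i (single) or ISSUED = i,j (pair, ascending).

ISSUED = 9,10

t=0 i0+i1:xor.ALU/add.ALU ; pair
t=1 i2:ld.MEM ; no-port MEM/MEM
t=2 i3+i4:st.MEM/mulh.MUL ; pair
t=3 i5:ld.MEM ; no-port MEM/BR
t=4 i6+i7:blt.BR/add.ALU ; pair
t=5 i8:ld.MEM ; RAW r3
t=6 i9+i10:or.ALU/mulh.MUL ; pair
t=7 i11:sll.ALU ; RAW r2
t=8 i12:bne.BR ; tail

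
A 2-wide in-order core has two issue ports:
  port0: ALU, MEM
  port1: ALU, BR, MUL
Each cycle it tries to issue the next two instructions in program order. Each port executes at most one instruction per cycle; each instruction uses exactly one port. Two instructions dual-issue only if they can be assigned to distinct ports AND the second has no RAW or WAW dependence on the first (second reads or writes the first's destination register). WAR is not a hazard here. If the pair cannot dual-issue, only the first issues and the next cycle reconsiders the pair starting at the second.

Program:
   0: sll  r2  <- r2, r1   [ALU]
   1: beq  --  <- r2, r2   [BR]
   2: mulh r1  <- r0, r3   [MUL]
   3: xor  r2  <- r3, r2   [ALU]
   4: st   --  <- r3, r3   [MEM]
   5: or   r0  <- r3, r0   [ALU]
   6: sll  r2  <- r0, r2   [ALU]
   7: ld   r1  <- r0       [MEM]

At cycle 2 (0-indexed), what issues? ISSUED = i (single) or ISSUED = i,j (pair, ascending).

ISSUED = 2,3

  cy0 -> i0 (sll.ALU) RAW r2
  cy1 -> i1 (beq.BR) no-port BR/MUL
  cy2 -> i2+i3 (mulh.MUL;xor.ALU) pair
  cy3 -> i4+i5 (st.MEM;or.ALU) pair
  cy4 -> i6+i7 (sll.ALU;ld.MEM) pair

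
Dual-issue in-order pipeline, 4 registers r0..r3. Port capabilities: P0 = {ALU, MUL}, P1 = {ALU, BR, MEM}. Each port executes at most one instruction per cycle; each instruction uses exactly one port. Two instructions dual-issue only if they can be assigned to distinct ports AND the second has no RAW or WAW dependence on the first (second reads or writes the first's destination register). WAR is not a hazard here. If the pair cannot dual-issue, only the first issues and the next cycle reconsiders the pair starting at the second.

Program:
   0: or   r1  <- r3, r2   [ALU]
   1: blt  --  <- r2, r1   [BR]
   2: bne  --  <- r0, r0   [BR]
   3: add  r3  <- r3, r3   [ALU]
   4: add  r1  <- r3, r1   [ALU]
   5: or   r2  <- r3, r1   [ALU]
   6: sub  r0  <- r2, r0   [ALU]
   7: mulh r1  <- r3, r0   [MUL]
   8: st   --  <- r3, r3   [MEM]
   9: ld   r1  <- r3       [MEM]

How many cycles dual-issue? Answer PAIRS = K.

PAIRS = 2

c0: i0 or  RAW r1
c1: i1 blt  no-port BR/BR
c2: i2+i3 bne/add  2-wide
c3: i4 add  RAW r1
c4: i5 or  RAW r2
c5: i6 sub  RAW r0
c6: i7+i8 mulh/st  2-wide
c7: i9 ld  tail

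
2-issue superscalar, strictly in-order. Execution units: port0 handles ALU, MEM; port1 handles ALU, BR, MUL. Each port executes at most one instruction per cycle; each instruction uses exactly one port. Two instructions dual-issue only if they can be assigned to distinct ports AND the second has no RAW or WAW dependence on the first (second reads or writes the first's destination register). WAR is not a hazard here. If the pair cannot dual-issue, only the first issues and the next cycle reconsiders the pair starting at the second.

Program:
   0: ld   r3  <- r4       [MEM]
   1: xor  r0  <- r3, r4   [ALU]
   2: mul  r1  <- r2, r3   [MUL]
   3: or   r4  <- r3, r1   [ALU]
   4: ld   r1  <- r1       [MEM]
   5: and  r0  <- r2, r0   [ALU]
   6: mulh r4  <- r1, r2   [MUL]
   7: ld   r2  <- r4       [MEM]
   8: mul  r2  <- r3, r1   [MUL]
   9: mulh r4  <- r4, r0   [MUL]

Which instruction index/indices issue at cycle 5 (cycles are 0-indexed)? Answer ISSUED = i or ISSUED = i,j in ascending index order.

#0 head=0: ld.MEM i0 RAW r3
#1 head=1: xor.ALU mul.MUL i1/i2 2-wide
#2 head=3: or.ALU ld.MEM i3/i4 2-wide
#3 head=5: and.ALU mulh.MUL i5/i6 2-wide
#4 head=7: ld.MEM i7 WAW r2
#5 head=8: mul.MUL i8 no-port MUL/MUL
#6 head=9: mulh.MUL i9 tail

ISSUED = 8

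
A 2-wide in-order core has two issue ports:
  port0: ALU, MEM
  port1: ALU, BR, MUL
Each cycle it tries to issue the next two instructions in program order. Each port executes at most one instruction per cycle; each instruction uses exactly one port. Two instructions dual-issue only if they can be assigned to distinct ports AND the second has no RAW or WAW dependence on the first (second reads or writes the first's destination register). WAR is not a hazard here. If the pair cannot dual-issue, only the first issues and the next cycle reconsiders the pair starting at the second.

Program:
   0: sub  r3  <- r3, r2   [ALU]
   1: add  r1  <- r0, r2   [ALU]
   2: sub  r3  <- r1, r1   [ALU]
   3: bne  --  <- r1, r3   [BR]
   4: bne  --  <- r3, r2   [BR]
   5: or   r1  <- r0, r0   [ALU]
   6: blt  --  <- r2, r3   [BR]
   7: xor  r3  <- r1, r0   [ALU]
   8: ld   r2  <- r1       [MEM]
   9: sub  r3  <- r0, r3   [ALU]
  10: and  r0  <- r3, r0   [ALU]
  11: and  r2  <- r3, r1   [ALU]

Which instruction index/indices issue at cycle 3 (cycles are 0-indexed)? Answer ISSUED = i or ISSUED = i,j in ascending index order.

ISSUED = 4,5

#0 head=0: sub;add i0+i1 dual
#1 head=2: sub i2 RAW r3
#2 head=3: bne i3 no-port BR/BR
#3 head=4: bne;or i4+i5 dual
#4 head=6: blt;xor i6+i7 dual
#5 head=8: ld;sub i8+i9 dual
#6 head=10: and;and i10+i11 dual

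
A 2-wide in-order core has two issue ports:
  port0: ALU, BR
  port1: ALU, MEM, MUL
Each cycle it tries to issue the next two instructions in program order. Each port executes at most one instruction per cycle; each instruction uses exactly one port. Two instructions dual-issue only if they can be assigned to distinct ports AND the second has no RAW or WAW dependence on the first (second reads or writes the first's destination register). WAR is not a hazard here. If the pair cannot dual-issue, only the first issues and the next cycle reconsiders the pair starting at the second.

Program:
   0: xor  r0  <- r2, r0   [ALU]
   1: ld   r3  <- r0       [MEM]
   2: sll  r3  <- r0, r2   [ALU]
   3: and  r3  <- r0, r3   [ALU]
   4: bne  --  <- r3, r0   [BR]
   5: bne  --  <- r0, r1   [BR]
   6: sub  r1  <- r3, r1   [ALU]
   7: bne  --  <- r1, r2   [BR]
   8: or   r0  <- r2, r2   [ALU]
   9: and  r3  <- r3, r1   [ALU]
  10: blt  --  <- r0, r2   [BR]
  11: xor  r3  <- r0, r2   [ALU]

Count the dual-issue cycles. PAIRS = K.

PAIRS = 3

0. xor.ALU @i0  | RAW r0
1. ld.MEM @i1  | WAW r3
2. sll.ALU @i2  | RAW+WAW r3
3. and.ALU @i3  | RAW r3
4. bne.BR @i4  | no-port BR/BR
5. bne.BR/sub.ALU @i5+i6  | pair
6. bne.BR/or.ALU @i7+i8  | pair
7. and.ALU/blt.BR @i9+i10  | pair
8. xor.ALU @i11  | tail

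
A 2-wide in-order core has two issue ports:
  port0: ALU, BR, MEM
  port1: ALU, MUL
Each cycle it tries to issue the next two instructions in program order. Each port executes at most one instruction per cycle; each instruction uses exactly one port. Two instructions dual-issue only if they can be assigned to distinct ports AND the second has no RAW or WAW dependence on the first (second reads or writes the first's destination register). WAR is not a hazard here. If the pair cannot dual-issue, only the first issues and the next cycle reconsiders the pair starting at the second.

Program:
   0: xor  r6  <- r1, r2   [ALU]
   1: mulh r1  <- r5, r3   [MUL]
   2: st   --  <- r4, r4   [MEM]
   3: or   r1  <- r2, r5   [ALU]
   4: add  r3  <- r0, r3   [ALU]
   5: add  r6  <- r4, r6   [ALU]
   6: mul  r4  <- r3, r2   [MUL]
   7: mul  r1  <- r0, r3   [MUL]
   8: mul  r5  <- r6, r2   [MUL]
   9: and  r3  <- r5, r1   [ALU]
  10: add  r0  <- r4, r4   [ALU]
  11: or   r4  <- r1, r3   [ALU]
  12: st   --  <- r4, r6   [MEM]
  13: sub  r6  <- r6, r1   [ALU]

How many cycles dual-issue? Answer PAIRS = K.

c0: i0+i1 xor.ALU+mulh.MUL  dual
c1: i2+i3 st.MEM+or.ALU  dual
c2: i4+i5 add.ALU+add.ALU  dual
c3: i6 mul.MUL  no-port MUL/MUL
c4: i7 mul.MUL  no-port MUL/MUL
c5: i8 mul.MUL  RAW r5
c6: i9+i10 and.ALU+add.ALU  dual
c7: i11 or.ALU  RAW r4
c8: i12+i13 st.MEM+sub.ALU  dual

PAIRS = 5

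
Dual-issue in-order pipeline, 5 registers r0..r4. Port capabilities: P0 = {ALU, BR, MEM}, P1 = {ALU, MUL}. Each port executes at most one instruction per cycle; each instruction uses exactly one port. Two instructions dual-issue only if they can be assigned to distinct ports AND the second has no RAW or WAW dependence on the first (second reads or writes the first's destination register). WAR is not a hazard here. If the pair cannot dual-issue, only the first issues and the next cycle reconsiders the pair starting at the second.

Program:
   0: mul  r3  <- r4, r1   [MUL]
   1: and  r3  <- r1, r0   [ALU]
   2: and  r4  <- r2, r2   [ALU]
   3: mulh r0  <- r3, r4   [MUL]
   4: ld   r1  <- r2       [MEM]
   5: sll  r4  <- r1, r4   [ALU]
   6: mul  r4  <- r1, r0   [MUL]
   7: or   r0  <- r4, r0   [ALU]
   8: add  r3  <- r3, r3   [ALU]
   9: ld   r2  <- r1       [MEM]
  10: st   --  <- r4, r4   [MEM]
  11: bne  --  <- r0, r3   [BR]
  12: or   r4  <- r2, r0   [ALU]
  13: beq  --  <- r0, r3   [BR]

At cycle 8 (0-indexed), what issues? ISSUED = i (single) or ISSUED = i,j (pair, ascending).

ISSUED = 11,12

  cy0 -> i0 (mul) WAW r3
  cy1 -> i1+i2 (and+and) dual
  cy2 -> i3+i4 (mulh+ld) dual
  cy3 -> i5 (sll) WAW r4
  cy4 -> i6 (mul) RAW r4
  cy5 -> i7+i8 (or+add) dual
  cy6 -> i9 (ld) no-port MEM/MEM
  cy7 -> i10 (st) no-port MEM/BR
  cy8 -> i11+i12 (bne+or) dual
  cy9 -> i13 (beq) tail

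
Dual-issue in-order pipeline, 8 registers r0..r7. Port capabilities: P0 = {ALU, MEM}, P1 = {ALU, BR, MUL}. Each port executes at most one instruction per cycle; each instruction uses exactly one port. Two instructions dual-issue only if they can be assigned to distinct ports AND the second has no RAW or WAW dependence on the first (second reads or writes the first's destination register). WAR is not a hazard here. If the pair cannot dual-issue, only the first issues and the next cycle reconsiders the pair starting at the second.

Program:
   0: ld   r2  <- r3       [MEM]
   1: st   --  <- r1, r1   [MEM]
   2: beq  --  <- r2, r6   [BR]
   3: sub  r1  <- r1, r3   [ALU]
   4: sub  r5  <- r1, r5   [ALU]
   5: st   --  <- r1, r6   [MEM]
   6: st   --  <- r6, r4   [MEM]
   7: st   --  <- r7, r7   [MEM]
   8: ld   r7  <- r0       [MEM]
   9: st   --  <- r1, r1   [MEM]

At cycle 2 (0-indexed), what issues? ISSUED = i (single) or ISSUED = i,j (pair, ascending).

ISSUED = 3

#0 head=0: ld.MEM i0 no-port MEM/MEM
#1 head=1: st.MEM/beq.BR i1+i2 dual
#2 head=3: sub.ALU i3 RAW r1
#3 head=4: sub.ALU/st.MEM i4+i5 dual
#4 head=6: st.MEM i6 no-port MEM/MEM
#5 head=7: st.MEM i7 no-port MEM/MEM
#6 head=8: ld.MEM i8 no-port MEM/MEM
#7 head=9: st.MEM i9 tail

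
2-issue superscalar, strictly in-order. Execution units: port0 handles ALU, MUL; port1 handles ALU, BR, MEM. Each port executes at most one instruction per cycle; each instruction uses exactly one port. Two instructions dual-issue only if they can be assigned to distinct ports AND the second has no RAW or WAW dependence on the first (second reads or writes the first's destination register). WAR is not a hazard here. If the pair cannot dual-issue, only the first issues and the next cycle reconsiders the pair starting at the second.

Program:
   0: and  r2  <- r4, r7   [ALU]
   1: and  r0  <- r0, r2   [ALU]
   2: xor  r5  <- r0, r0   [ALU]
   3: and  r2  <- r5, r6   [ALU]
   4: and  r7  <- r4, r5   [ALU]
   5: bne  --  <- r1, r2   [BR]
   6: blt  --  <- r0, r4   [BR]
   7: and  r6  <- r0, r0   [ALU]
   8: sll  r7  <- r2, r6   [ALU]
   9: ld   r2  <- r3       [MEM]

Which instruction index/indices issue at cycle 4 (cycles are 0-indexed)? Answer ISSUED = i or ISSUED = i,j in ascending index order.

0. and @i0  | RAW r2
1. and @i1  | RAW r0
2. xor @i2  | RAW r5
3. and and @i3/i4  | pair
4. bne @i5  | no-port BR/BR
5. blt and @i6/i7  | pair
6. sll ld @i8/i9  | pair

ISSUED = 5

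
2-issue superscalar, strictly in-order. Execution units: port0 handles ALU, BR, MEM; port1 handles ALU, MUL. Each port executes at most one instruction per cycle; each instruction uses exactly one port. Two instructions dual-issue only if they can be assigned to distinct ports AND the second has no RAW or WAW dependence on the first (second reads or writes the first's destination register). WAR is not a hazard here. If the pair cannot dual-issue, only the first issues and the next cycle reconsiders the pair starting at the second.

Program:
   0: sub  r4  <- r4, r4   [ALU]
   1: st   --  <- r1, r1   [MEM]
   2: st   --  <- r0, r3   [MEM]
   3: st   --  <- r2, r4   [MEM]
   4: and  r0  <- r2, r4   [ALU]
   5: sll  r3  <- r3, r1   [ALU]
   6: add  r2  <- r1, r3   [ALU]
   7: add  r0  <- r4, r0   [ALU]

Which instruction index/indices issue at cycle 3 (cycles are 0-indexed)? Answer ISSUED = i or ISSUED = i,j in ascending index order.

ISSUED = 5

0. sub.ALU st.MEM @i0&i1  | 2-wide
1. st.MEM @i2  | no-port MEM/MEM
2. st.MEM and.ALU @i3&i4  | 2-wide
3. sll.ALU @i5  | RAW r3
4. add.ALU add.ALU @i6&i7  | 2-wide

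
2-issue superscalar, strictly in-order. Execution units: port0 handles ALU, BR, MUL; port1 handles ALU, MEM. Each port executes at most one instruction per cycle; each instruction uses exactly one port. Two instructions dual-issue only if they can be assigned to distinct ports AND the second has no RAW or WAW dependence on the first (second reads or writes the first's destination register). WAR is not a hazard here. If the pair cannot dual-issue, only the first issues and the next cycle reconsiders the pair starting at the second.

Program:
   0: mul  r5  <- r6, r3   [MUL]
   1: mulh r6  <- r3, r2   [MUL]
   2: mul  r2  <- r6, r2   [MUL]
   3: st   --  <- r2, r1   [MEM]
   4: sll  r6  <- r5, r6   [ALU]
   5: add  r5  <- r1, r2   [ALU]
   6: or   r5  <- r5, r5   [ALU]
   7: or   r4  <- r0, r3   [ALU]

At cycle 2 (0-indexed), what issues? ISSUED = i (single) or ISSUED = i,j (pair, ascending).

t=0 i0:mul ; no-port MUL/MUL
t=1 i1:mulh ; no-port MUL/MUL
t=2 i2:mul ; RAW r2
t=3 i3/i4:st/sll ; dual
t=4 i5:add ; RAW+WAW r5
t=5 i6/i7:or/or ; dual

ISSUED = 2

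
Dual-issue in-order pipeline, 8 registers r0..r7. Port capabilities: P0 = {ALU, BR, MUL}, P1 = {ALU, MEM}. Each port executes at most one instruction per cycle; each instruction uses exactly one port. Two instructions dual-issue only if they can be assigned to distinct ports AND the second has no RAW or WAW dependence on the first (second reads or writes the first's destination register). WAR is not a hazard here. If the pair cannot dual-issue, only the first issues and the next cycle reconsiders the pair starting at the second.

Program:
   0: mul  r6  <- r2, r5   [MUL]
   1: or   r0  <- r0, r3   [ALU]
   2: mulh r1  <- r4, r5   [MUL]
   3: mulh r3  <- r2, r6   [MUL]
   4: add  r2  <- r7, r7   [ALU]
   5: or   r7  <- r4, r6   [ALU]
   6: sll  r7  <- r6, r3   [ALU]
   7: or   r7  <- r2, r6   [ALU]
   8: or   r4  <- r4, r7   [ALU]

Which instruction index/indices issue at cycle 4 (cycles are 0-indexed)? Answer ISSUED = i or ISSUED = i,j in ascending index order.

0. mul.MUL or.ALU @i0/i1  | 2-wide
1. mulh.MUL @i2  | no-port MUL/MUL
2. mulh.MUL add.ALU @i3/i4  | 2-wide
3. or.ALU @i5  | WAW r7
4. sll.ALU @i6  | WAW r7
5. or.ALU @i7  | RAW r7
6. or.ALU @i8  | tail

ISSUED = 6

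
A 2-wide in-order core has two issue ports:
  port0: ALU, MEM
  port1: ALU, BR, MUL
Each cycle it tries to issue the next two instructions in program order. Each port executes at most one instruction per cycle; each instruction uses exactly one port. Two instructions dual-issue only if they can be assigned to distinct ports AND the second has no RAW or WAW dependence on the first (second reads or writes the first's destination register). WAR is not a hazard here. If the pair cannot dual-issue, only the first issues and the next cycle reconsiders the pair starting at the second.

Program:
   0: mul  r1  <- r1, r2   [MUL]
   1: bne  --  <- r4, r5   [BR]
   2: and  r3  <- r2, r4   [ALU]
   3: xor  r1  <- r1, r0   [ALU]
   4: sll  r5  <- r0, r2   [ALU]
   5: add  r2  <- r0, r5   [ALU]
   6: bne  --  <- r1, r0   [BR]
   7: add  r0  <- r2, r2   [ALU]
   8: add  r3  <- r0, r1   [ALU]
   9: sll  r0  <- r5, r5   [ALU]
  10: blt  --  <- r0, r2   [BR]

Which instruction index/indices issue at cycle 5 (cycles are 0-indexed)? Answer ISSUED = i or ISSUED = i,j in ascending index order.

ISSUED = 8,9

  cy0 -> i0 (mul.MUL) no-port MUL/BR
  cy1 -> i1,i2 (bne.BR+and.ALU) dual
  cy2 -> i3,i4 (xor.ALU+sll.ALU) dual
  cy3 -> i5,i6 (add.ALU+bne.BR) dual
  cy4 -> i7 (add.ALU) RAW r0
  cy5 -> i8,i9 (add.ALU+sll.ALU) dual
  cy6 -> i10 (blt.BR) tail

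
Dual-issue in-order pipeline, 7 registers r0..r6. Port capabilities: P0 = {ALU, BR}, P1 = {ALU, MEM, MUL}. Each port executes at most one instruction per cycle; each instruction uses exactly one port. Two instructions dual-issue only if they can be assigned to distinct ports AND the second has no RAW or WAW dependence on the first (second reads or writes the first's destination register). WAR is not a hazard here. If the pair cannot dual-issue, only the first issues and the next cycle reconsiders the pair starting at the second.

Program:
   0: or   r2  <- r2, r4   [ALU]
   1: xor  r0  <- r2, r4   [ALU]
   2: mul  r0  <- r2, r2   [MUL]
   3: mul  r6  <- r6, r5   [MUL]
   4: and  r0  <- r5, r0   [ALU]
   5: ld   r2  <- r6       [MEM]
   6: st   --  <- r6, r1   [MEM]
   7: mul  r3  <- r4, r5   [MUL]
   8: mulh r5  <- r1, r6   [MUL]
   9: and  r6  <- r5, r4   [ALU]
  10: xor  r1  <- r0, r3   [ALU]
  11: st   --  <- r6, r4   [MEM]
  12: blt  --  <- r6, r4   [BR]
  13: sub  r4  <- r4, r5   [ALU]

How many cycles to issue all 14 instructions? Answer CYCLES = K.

CYCLES = 11

  cy0 -> i0 (or) RAW r2
  cy1 -> i1 (xor) WAW r0
  cy2 -> i2 (mul) no-port MUL/MUL
  cy3 -> i3+i4 (mul;and) 2-wide
  cy4 -> i5 (ld) no-port MEM/MEM
  cy5 -> i6 (st) no-port MEM/MUL
  cy6 -> i7 (mul) no-port MUL/MUL
  cy7 -> i8 (mulh) RAW r5
  cy8 -> i9+i10 (and;xor) 2-wide
  cy9 -> i11+i12 (st;blt) 2-wide
  cy10 -> i13 (sub) tail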